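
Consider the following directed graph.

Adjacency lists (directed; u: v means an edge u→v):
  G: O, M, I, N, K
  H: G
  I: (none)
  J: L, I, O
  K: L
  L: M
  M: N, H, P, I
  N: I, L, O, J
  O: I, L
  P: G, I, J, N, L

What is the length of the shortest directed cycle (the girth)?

3

For each vertex v, BFS finds the shortest path from v back to v.
The shortest such closed walk is M → P → L → M, length 3.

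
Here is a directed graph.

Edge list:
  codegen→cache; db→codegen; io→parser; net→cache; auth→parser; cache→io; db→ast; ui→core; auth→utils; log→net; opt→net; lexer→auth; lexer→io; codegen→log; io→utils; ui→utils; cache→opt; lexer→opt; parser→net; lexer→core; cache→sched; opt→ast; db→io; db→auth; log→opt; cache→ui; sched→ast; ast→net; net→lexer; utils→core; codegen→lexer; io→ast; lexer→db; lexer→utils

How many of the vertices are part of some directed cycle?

A vertex is on a directed cycle iff it belongs to a strongly connected component of size ≥ 2 (or has a self-loop).
The vertices on cycles are {db, io, ast, log, net, opt, auth, cache, lexer, sched, parser, codegen} — 12 in total.

12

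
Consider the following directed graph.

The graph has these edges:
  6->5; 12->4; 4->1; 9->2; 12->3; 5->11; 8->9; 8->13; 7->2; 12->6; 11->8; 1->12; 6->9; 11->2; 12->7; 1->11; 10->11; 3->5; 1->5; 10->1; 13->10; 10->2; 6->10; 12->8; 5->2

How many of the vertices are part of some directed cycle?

A vertex is on a directed cycle iff it belongs to a strongly connected component of size ≥ 2 (or has a self-loop).
The vertices on cycles are {1, 3, 4, 5, 6, 8, 10, 11, 12, 13} — 10 in total.

10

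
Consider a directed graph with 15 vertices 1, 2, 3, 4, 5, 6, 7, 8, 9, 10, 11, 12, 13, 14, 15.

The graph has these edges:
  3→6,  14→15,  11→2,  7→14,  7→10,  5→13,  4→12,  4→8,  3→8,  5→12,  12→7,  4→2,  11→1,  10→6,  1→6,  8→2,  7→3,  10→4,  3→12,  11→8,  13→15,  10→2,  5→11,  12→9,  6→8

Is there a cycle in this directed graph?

DFS with white/gray/black marking, starting from 10:
10 gray
  4 gray
    8 gray
      2 gray
      2 black
    8 black
    12 gray
      7 gray
        7→10: 10 is gray → back edge
Back edge found, so a cycle exists: 10 → 4 → 12 → 7 → 10.

Yes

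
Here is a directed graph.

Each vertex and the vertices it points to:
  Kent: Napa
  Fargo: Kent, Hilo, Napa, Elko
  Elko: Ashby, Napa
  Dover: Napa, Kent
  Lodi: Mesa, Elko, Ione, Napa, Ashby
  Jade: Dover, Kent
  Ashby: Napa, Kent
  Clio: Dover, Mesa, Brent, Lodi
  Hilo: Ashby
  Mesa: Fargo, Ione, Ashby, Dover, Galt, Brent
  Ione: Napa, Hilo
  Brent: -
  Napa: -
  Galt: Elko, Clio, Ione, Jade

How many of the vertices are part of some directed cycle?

A vertex is on a directed cycle iff it belongs to a strongly connected component of size ≥ 2 (or has a self-loop).
The vertices on cycles are {Clio, Galt, Lodi, Mesa} — 4 in total.

4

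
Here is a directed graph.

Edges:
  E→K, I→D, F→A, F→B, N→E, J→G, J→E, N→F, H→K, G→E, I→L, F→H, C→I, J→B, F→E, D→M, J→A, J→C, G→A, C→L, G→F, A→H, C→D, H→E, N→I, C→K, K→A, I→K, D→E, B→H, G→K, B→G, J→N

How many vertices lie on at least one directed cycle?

7

A vertex is on a directed cycle iff it belongs to a strongly connected component of size ≥ 2 (or has a self-loop).
The vertices on cycles are {A, B, E, F, G, H, K} — 7 in total.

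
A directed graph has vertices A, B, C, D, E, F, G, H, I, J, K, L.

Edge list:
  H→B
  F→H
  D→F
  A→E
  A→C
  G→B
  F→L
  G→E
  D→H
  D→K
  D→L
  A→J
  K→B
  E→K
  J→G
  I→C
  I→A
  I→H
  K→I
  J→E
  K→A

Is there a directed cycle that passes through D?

D lies on a cycle iff there is a path from D back to itself.
Exploring from D, it never reaches itself; equivalently, its strongly connected component is a singleton.

No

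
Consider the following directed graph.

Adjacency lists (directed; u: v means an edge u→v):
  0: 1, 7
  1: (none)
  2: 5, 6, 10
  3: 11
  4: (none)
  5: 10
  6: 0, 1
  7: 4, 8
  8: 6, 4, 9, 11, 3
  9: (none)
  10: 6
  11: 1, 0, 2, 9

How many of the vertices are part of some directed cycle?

A vertex is on a directed cycle iff it belongs to a strongly connected component of size ≥ 2 (or has a self-loop).
The vertices on cycles are {0, 2, 3, 5, 6, 7, 8, 10, 11} — 9 in total.

9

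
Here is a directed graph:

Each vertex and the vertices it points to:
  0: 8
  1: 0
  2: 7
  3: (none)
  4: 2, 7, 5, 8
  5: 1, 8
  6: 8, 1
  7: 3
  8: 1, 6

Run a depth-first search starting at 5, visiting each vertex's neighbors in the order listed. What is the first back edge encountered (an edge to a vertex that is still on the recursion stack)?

8->1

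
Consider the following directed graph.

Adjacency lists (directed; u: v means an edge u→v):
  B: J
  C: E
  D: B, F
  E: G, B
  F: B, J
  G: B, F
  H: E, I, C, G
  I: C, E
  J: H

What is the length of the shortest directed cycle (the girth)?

4

For each vertex v, BFS finds the shortest path from v back to v.
The shortest such closed walk is F → J → H → G → F, length 4.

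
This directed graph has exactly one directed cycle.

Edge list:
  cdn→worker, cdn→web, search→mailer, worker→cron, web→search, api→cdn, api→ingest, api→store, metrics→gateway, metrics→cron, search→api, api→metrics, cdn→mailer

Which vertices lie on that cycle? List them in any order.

DFS with gray/black marking from search:
search gray
  api gray
    store gray
    store black
    metrics gray
      gateway gray
      gateway black
      cron gray
      cron black
    metrics black
    cdn gray
      web gray
        web→search: search is gray → back edge
Back edge closes the cycle search → api → cdn → web → search; its vertices are {api, cdn, web, search}.

api, cdn, web, search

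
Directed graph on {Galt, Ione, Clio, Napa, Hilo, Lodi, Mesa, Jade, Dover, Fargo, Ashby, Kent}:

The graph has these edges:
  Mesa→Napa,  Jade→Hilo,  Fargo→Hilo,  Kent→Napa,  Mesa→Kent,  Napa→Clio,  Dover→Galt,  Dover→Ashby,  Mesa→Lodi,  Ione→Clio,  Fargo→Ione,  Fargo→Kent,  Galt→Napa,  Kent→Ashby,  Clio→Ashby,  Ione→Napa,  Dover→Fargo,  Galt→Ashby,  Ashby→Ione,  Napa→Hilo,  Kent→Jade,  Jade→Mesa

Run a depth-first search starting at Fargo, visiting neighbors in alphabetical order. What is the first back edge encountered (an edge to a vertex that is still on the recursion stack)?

Ashby->Ione

DFS from Fargo (visiting neighbors in alphabetical order); mark gray on enter, black on exit:
Fargo gray
  Hilo gray
  Hilo black
  Ione gray
    Clio gray
      Ashby gray
        Ashby→Ione: Ione is gray → back edge
First back edge: Ashby → Ione.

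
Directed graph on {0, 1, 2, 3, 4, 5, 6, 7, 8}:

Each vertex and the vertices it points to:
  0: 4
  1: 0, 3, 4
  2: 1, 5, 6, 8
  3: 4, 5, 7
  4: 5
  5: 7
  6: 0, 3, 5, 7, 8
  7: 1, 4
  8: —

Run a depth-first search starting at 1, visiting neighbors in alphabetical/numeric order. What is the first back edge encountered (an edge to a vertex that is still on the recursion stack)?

DFS from 1 (visiting neighbors in alphabetical/numeric order); mark gray on enter, black on exit:
1 gray
  0 gray
    4 gray
      5 gray
        7 gray
          7→1: 1 is gray → back edge
First back edge: 7 → 1.

7->1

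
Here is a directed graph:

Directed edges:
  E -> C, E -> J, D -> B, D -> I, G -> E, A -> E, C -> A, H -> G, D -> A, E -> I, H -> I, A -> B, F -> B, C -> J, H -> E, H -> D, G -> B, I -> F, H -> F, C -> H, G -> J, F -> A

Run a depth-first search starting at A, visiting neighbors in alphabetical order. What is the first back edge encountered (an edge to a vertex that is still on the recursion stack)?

C->A

DFS from A (visiting neighbors in alphabetical order); mark gray on enter, black on exit:
A gray
  B gray
  B black
  E gray
    C gray
      C→A: A is gray → back edge
First back edge: C → A.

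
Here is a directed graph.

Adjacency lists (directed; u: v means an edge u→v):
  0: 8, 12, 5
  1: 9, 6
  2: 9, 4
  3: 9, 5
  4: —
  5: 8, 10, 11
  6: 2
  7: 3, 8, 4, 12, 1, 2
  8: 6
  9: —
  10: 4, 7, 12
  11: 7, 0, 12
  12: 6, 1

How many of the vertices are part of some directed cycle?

A vertex is on a directed cycle iff it belongs to a strongly connected component of size ≥ 2 (or has a self-loop).
The vertices on cycles are {0, 3, 5, 7, 10, 11} — 6 in total.

6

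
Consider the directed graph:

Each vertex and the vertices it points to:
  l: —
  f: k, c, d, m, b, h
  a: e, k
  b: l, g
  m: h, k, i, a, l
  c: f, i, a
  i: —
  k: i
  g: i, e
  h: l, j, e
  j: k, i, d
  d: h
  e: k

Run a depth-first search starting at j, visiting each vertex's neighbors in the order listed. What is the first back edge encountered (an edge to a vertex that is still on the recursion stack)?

h->j

DFS from j (visiting each vertex's neighbors in the order listed); mark gray on enter, black on exit:
j gray
  k gray
    i gray
    i black
  k black
  j→i: i black — skip
  d gray
    h gray
      l gray
      l black
      h→j: j is gray → back edge
First back edge: h → j.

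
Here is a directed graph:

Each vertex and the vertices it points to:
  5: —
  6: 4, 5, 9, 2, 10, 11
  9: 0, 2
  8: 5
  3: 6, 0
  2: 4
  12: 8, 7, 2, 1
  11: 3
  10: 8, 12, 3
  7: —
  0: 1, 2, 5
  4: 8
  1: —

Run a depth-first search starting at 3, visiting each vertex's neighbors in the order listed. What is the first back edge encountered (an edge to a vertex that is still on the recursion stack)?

DFS from 3 (visiting each vertex's neighbors in the order listed); mark gray on enter, black on exit:
3 gray
  6 gray
    4 gray
      8 gray
        5 gray
        5 black
      8 black
    4 black
    6→5: 5 black — skip
    9 gray
      0 gray
        1 gray
        1 black
        2 gray
          2→4: 4 black — skip
        2 black
        0→5: 5 black — skip
      0 black
      9→2: 2 black — skip
    9 black
    6→2: 2 black — skip
    10 gray
      10→8: 8 black — skip
      12 gray
        12→8: 8 black — skip
        7 gray
        7 black
        12→2: 2 black — skip
        12→1: 1 black — skip
      12 black
      10→3: 3 is gray → back edge
First back edge: 10 → 3.

10->3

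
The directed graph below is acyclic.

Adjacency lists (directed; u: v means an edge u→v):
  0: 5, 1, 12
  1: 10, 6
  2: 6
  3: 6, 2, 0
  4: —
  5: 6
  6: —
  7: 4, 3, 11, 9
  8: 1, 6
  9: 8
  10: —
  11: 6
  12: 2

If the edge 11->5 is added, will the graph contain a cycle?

No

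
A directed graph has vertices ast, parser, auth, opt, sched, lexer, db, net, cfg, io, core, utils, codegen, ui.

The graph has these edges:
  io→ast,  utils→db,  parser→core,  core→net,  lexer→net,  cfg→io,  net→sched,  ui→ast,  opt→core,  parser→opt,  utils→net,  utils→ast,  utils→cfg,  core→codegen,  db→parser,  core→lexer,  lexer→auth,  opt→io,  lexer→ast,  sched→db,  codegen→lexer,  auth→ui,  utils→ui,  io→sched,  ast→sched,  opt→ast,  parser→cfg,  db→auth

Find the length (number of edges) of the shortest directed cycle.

For each vertex v, BFS finds the shortest path from v back to v.
The shortest such closed walk is db → parser → cfg → io → sched → db, length 5.

5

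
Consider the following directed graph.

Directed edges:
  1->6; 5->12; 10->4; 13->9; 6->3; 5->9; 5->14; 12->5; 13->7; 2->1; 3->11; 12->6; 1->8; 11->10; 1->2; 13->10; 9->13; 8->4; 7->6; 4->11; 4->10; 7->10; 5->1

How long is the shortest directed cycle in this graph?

2

For each vertex v, BFS finds the shortest path from v back to v.
The shortest such closed walk is 5 → 12 → 5, length 2.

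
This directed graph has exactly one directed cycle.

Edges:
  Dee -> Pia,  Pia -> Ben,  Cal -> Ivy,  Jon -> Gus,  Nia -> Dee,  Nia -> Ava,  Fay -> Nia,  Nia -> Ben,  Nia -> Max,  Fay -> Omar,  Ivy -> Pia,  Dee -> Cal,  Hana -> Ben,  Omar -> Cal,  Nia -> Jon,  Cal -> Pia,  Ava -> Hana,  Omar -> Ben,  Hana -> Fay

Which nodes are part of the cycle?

Ava, Fay, Nia, Hana

DFS with gray/black marking from Fay:
Fay gray
  Omar gray
    Cal gray
      Pia gray
        Ben gray
        Ben black
      Pia black
      Ivy gray
        Ivy→Pia: Pia black — skip
      Ivy black
    Cal black
    Omar→Ben: Ben black — skip
  Omar black
  Nia gray
    Nia→Ben: Ben black — skip
    Jon gray
      Gus gray
      Gus black
    Jon black
    Dee gray
      Dee→Cal: Cal black — skip
      Dee→Pia: Pia black — skip
    Dee black
    Ava gray
      Hana gray
        Hana→Fay: Fay is gray → back edge
Back edge closes the cycle Fay → Nia → Ava → Hana → Fay; its vertices are {Ava, Fay, Nia, Hana}.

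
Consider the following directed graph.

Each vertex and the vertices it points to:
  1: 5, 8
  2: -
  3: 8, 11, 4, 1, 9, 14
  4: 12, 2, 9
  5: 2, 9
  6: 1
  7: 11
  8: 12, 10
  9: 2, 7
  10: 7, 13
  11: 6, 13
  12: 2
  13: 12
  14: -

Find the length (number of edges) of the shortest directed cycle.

6

For each vertex v, BFS finds the shortest path from v back to v.
The shortest such closed walk is 11 → 6 → 1 → 8 → 10 → 7 → 11, length 6.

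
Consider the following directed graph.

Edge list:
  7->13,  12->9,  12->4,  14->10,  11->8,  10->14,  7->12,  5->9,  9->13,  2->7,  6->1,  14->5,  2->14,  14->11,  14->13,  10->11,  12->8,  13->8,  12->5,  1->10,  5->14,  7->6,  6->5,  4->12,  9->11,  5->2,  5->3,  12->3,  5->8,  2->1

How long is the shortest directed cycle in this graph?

For each vertex v, BFS finds the shortest path from v back to v.
The shortest such closed walk is 12 → 4 → 12, length 2.

2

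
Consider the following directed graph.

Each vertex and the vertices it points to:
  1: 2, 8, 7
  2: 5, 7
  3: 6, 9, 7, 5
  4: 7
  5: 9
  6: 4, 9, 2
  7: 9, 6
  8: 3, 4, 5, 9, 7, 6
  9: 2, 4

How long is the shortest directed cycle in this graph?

3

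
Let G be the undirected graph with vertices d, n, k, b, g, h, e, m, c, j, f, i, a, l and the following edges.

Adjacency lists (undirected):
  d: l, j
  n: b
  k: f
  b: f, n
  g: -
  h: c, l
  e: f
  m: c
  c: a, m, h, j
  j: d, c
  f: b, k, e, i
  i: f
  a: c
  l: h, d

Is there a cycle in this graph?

Yes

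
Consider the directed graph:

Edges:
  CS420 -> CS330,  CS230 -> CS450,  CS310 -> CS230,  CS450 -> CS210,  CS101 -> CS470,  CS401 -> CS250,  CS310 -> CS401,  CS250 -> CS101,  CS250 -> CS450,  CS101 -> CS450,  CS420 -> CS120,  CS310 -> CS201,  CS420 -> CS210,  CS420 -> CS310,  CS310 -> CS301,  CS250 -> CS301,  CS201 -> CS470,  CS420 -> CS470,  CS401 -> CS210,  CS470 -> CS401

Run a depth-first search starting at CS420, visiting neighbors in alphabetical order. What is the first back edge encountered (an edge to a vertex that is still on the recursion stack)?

DFS from CS420 (visiting neighbors in alphabetical order); mark gray on enter, black on exit:
CS420 gray
  CS120 gray
  CS120 black
  CS210 gray
  CS210 black
  CS310 gray
    CS201 gray
      CS470 gray
        CS401 gray
          CS401→CS210: CS210 black — skip
          CS250 gray
            CS101 gray
              CS450 gray
                CS450→CS210: CS210 black — skip
              CS450 black
              CS101→CS470: CS470 is gray → back edge
First back edge: CS101 → CS470.

CS101->CS470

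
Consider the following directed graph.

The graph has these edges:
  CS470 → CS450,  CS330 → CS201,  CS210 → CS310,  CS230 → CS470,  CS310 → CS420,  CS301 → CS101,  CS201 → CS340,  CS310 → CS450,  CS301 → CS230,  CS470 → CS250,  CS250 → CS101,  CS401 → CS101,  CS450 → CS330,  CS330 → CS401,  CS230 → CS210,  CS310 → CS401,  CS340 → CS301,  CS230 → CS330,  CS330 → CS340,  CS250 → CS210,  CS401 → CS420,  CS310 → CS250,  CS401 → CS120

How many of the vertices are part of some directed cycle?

10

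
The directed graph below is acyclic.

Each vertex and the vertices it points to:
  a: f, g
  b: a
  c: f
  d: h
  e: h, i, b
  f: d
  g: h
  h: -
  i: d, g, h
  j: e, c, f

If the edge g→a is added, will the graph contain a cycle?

Yes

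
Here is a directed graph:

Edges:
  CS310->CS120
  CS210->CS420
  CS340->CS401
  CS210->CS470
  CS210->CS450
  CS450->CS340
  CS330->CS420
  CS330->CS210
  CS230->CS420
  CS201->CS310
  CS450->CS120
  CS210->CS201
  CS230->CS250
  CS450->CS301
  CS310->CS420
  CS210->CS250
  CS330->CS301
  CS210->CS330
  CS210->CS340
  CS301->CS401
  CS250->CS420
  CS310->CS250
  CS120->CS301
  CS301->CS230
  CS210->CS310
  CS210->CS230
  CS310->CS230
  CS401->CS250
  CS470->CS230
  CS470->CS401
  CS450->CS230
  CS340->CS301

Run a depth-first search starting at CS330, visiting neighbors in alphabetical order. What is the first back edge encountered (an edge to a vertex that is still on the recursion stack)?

DFS from CS330 (visiting neighbors in alphabetical order); mark gray on enter, black on exit:
CS330 gray
  CS210 gray
    CS201 gray
      CS310 gray
        CS120 gray
          CS301 gray
            CS230 gray
              CS250 gray
                CS420 gray
                CS420 black
              CS250 black
              CS230→CS420: CS420 black — skip
            CS230 black
            CS401 gray
              CS401→CS250: CS250 black — skip
            CS401 black
          CS301 black
        CS120 black
        CS310→CS230: CS230 black — skip
        CS310→CS250: CS250 black — skip
        CS310→CS420: CS420 black — skip
      CS310 black
    CS201 black
    CS210→CS230: CS230 black — skip
    CS210→CS250: CS250 black — skip
    CS210→CS310: CS310 black — skip
    CS210→CS330: CS330 is gray → back edge
First back edge: CS210 → CS330.

CS210->CS330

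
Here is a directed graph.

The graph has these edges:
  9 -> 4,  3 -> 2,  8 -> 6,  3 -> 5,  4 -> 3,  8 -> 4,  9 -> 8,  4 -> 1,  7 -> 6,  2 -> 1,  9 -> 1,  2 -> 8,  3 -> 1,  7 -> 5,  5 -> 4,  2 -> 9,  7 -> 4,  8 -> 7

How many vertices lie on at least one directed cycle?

A vertex is on a directed cycle iff it belongs to a strongly connected component of size ≥ 2 (or has a self-loop).
The vertices on cycles are {2, 3, 4, 5, 7, 8, 9} — 7 in total.

7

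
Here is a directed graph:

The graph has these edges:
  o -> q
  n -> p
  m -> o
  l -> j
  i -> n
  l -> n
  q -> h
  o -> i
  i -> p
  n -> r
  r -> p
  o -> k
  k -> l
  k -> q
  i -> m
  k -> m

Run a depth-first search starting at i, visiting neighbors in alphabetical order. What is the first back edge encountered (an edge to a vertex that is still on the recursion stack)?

DFS from i (visiting neighbors in alphabetical order); mark gray on enter, black on exit:
i gray
  m gray
    o gray
      o→i: i is gray → back edge
First back edge: o → i.

o→i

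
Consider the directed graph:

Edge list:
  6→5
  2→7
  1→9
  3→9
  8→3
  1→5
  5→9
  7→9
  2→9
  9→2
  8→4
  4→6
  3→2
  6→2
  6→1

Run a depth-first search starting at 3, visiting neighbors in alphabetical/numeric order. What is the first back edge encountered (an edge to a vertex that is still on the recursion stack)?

9→2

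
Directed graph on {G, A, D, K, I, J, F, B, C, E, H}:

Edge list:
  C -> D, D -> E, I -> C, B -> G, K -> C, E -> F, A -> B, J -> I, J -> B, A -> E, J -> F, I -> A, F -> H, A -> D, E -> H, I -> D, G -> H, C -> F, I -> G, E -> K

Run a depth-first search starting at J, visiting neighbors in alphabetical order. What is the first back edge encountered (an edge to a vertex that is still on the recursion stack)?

C->D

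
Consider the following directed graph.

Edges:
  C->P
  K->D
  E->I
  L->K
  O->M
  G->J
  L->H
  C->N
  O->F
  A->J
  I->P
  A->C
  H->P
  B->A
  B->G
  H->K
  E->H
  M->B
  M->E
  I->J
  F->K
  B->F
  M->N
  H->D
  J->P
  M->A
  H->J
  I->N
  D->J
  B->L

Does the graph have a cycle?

No

DFS with white/gray/black marking, starting from N:
N gray
N black
G gray
  J gray
    P gray
    P black
  J black
G black
H gray
  K gray
    D gray
      D→J: J black — skip
    D black
  K black
  H→D: D black — skip
  H→J: J black — skip
  H→P: P black — skip
H black
E gray
  I gray
    I→N: N black — skip
    I→P: P black — skip
    I→J: J black — skip
  I black
  E→H: H black — skip
E black
A gray
  A→J: J black — skip
  C gray
    C→P: P black — skip
    C→N: N black — skip
  C black
A black
F gray
  F→K: K black — skip
F black
O gray
  O→F: F black — skip
  M gray
    B gray
      B→F: F black — skip
      B→A: A black — skip
      L gray
        L→K: K black — skip
        L→H: H black — skip
      L black
      B→G: G black — skip
    B black
    M→N: N black — skip
    M→E: E black — skip
    M→A: A black — skip
  M black
O black
Every edge goes to a white or black vertex — no back edge, so the graph is acyclic.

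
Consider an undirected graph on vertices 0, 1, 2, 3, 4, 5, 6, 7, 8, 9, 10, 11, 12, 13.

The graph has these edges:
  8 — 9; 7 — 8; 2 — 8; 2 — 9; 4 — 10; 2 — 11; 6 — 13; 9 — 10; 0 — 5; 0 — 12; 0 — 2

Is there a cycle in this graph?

Yes

DFS, tracking each vertex's parent; an edge to a visited non-parent vertex closes a cycle.
Start from 11:
visit 11 (parent –)
  visit 2 (parent 11)
    visit 8 (parent 2)
      visit 9 (parent 8)
        9–8: parent, skip
        visit 10 (parent 9)
          visit 4 (parent 10)
            4–10: parent, skip
          10–9: parent, skip
        9–2: 2 visited and ≠ parent → cycle
Cycle: 2 – 8 – 9 – 2.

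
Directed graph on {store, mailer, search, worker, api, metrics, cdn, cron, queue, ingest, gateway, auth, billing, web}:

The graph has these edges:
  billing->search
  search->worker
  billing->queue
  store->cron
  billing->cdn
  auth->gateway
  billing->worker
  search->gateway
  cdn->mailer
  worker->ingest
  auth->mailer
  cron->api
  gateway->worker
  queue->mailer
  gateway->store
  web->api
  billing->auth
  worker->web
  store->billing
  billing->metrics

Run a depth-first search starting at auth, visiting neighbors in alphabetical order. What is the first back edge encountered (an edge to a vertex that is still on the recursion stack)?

billing→auth

DFS from auth (visiting neighbors in alphabetical order); mark gray on enter, black on exit:
auth gray
  gateway gray
    store gray
      billing gray
        billing→auth: auth is gray → back edge
First back edge: billing → auth.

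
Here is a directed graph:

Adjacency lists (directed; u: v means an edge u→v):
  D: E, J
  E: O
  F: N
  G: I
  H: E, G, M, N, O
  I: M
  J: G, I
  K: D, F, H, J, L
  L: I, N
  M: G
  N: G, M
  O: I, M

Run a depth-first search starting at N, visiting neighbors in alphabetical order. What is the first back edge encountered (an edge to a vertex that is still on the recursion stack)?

DFS from N (visiting neighbors in alphabetical order); mark gray on enter, black on exit:
N gray
  G gray
    I gray
      M gray
        M→G: G is gray → back edge
First back edge: M → G.

M→G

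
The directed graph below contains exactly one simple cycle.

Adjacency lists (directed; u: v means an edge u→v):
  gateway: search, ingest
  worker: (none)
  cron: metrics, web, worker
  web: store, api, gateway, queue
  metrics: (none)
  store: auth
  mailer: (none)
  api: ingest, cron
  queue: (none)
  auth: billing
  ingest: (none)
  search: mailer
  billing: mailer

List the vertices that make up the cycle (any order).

api, web, cron

DFS with gray/black marking from web:
web gray
  store gray
    auth gray
      billing gray
        mailer gray
        mailer black
      billing black
    auth black
  store black
  api gray
    ingest gray
    ingest black
    cron gray
      metrics gray
      metrics black
      cron→web: web is gray → back edge
Back edge closes the cycle web → api → cron → web; its vertices are {api, web, cron}.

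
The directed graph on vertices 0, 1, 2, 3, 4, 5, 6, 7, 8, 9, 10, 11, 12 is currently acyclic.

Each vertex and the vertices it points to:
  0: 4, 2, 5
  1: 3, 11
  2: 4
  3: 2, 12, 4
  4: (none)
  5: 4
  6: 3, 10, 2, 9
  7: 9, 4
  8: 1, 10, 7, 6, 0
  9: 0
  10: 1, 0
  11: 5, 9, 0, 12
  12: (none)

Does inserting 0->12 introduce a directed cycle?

Adding 0→12 creates a cycle iff 12 can already reach 0.
Explore from 12: no path reaches 0. The graph stays acyclic.

No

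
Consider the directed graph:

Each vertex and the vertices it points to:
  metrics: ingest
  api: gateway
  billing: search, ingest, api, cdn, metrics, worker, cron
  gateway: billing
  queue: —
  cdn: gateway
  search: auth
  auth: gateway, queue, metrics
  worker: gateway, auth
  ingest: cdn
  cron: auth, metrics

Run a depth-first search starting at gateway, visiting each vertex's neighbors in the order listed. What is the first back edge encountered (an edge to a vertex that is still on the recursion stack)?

auth→gateway

DFS from gateway (visiting each vertex's neighbors in the order listed); mark gray on enter, black on exit:
gateway gray
  billing gray
    search gray
      auth gray
        auth→gateway: gateway is gray → back edge
First back edge: auth → gateway.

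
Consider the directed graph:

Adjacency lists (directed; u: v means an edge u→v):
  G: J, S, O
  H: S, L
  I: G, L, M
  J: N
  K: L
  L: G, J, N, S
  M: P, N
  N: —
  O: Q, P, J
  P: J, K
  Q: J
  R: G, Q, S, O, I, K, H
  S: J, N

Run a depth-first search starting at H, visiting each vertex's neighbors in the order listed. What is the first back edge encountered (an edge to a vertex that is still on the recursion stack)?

DFS from H (visiting each vertex's neighbors in the order listed); mark gray on enter, black on exit:
H gray
  S gray
    J gray
      N gray
      N black
    J black
    S→N: N black — skip
  S black
  L gray
    G gray
      G→J: J black — skip
      G→S: S black — skip
      O gray
        Q gray
          Q→J: J black — skip
        Q black
        P gray
          P→J: J black — skip
          K gray
            K→L: L is gray → back edge
First back edge: K → L.

K→L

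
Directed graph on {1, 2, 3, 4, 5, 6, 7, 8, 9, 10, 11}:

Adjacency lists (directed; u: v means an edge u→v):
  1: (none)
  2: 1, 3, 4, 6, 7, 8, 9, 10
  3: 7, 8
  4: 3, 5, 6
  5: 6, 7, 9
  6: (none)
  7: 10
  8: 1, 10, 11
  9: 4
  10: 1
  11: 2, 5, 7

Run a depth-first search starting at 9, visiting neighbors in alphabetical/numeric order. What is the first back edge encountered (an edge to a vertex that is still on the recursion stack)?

DFS from 9 (visiting neighbors in alphabetical/numeric order); mark gray on enter, black on exit:
9 gray
  4 gray
    3 gray
      7 gray
        10 gray
          1 gray
          1 black
        10 black
      7 black
      8 gray
        8→1: 1 black — skip
        8→10: 10 black — skip
        11 gray
          2 gray
            2→1: 1 black — skip
            2→3: 3 is gray → back edge
First back edge: 2 → 3.

2→3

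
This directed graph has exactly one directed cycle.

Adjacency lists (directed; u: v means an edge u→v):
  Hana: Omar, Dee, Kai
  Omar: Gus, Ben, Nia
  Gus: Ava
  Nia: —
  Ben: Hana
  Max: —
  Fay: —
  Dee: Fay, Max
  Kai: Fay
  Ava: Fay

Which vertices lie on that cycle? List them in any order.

Ben, Hana, Omar

DFS with gray/black marking from Ben:
Ben gray
  Hana gray
    Omar gray
      Gus gray
        Ava gray
          Fay gray
          Fay black
        Ava black
      Gus black
      Omar→Ben: Ben is gray → back edge
Back edge closes the cycle Ben → Hana → Omar → Ben; its vertices are {Ben, Hana, Omar}.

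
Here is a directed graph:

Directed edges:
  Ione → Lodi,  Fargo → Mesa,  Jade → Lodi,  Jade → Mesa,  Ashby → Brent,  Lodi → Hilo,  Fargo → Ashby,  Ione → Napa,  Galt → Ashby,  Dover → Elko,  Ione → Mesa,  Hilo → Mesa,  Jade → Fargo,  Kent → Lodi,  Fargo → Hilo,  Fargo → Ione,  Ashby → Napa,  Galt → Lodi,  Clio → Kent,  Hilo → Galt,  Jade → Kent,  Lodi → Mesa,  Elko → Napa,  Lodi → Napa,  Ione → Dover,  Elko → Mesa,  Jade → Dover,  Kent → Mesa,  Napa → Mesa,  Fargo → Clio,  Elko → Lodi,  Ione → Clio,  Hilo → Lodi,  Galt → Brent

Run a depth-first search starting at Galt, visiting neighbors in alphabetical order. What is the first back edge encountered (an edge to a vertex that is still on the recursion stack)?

Hilo→Galt

DFS from Galt (visiting neighbors in alphabetical order); mark gray on enter, black on exit:
Galt gray
  Ashby gray
    Brent gray
    Brent black
    Napa gray
      Mesa gray
      Mesa black
    Napa black
  Ashby black
  Galt→Brent: Brent black — skip
  Lodi gray
    Hilo gray
      Hilo→Galt: Galt is gray → back edge
First back edge: Hilo → Galt.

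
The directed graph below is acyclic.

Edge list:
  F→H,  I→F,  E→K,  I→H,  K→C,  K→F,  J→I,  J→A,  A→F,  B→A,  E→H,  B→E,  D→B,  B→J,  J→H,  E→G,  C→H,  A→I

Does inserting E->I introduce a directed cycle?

No

Adding E→I creates a cycle iff I can already reach E.
Explore from I: no path reaches E. The graph stays acyclic.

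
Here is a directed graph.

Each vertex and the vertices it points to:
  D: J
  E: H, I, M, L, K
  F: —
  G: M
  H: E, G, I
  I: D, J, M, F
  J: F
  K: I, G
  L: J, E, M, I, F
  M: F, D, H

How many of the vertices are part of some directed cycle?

A vertex is on a directed cycle iff it belongs to a strongly connected component of size ≥ 2 (or has a self-loop).
The vertices on cycles are {E, G, H, I, K, L, M} — 7 in total.

7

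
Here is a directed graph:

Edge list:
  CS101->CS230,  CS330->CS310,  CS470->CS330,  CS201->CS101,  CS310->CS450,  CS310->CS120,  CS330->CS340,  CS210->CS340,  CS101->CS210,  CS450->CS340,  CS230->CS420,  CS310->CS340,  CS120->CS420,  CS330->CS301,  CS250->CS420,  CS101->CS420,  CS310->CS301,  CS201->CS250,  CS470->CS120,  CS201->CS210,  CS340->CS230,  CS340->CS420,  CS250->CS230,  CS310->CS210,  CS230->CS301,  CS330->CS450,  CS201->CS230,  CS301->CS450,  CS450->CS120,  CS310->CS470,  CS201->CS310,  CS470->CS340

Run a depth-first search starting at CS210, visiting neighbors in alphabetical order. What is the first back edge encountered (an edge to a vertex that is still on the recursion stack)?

CS450->CS340

DFS from CS210 (visiting neighbors in alphabetical order); mark gray on enter, black on exit:
CS210 gray
  CS340 gray
    CS230 gray
      CS301 gray
        CS450 gray
          CS120 gray
            CS420 gray
            CS420 black
          CS120 black
          CS450→CS340: CS340 is gray → back edge
First back edge: CS450 → CS340.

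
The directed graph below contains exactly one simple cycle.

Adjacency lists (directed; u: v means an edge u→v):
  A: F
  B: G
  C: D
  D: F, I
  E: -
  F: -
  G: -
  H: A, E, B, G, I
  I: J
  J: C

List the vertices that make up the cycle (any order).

C, D, I, J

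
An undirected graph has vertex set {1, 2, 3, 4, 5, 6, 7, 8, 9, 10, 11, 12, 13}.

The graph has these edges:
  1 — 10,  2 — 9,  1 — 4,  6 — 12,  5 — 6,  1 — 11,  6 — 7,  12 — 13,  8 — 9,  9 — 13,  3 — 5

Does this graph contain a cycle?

DFS, tracking each vertex's parent; an edge to a visited non-parent vertex closes a cycle.
Start from 7:
visit 7 (parent –)
  visit 6 (parent 7)
    6–7: parent, skip
    visit 5 (parent 6)
      visit 3 (parent 5)
        3–5: parent, skip
      5–6: parent, skip
    visit 12 (parent 6)
      12–6: parent, skip
      visit 13 (parent 12)
        visit 9 (parent 13)
          9–13: parent, skip
          visit 8 (parent 9)
            8–9: parent, skip
          visit 2 (parent 9)
            2–9: parent, skip
        13–12: parent, skip
visit 1 (parent –)
  visit 4 (parent 1)
    4–1: parent, skip
  visit 11 (parent 1)
    11–1: parent, skip
  visit 10 (parent 1)
    10–1: parent, skip
No non-parent visited neighbor found — the graph is a forest.

No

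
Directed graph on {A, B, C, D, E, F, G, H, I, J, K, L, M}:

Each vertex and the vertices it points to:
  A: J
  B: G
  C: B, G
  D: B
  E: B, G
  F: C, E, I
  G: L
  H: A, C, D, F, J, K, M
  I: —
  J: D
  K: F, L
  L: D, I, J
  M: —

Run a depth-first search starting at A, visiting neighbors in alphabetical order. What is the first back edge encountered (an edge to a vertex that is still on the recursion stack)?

DFS from A (visiting neighbors in alphabetical order); mark gray on enter, black on exit:
A gray
  J gray
    D gray
      B gray
        G gray
          L gray
            L→D: D is gray → back edge
First back edge: L → D.

L->D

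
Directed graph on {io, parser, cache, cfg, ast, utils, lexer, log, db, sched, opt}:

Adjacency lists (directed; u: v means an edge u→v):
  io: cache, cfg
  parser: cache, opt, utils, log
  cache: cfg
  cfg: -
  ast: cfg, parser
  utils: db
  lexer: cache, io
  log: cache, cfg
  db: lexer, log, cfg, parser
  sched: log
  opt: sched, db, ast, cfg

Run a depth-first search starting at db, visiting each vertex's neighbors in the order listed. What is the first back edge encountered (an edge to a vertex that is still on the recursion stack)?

DFS from db (visiting each vertex's neighbors in the order listed); mark gray on enter, black on exit:
db gray
  lexer gray
    cache gray
      cfg gray
      cfg black
    cache black
    io gray
      io→cache: cache black — skip
      io→cfg: cfg black — skip
    io black
  lexer black
  log gray
    log→cache: cache black — skip
    log→cfg: cfg black — skip
  log black
  db→cfg: cfg black — skip
  parser gray
    parser→cache: cache black — skip
    opt gray
      sched gray
        sched→log: log black — skip
      sched black
      opt→db: db is gray → back edge
First back edge: opt → db.

opt→db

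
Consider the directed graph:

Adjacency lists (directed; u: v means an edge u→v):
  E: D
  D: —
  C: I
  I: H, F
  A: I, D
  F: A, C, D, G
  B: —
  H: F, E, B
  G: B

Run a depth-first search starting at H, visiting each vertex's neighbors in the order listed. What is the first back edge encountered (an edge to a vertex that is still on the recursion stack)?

I->H

DFS from H (visiting each vertex's neighbors in the order listed); mark gray on enter, black on exit:
H gray
  F gray
    A gray
      I gray
        I→H: H is gray → back edge
First back edge: I → H.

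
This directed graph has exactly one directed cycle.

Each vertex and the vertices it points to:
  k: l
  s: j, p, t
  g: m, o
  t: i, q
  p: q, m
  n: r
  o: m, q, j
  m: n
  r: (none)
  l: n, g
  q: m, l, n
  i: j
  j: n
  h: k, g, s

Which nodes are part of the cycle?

g, l, o, q

DFS with gray/black marking from g:
g gray
  m gray
    n gray
      r gray
      r black
    n black
  m black
  o gray
    o→m: m black — skip
    q gray
      q→m: m black — skip
      l gray
        l→n: n black — skip
        l→g: g is gray → back edge
Back edge closes the cycle g → o → q → l → g; its vertices are {g, l, o, q}.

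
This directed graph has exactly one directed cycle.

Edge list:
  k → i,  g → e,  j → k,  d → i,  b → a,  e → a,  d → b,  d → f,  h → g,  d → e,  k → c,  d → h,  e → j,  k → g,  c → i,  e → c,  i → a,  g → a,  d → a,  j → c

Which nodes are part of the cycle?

e, g, j, k

DFS with gray/black marking from e:
e gray
  c gray
    i gray
      a gray
      a black
    i black
  c black
  e→a: a black — skip
  j gray
    k gray
      k→c: c black — skip
      g gray
        g→e: e is gray → back edge
Back edge closes the cycle e → j → k → g → e; its vertices are {e, g, j, k}.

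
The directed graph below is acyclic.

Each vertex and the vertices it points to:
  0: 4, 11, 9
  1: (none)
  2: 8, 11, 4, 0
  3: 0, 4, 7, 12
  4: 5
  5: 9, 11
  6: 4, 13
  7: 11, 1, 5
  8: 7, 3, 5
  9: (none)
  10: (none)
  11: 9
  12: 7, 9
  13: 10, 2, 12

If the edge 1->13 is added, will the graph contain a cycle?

Adding 1→13 creates a cycle iff 13 can already reach 1.
Path from 13: 13 → 12 → 7 → 1.
So 13 → … → 1 → 13 is a cycle.

Yes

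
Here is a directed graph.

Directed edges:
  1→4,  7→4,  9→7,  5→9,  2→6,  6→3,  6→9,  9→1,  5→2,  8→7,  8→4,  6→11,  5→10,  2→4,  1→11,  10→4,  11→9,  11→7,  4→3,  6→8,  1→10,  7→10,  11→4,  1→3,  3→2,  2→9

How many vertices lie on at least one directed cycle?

10

A vertex is on a directed cycle iff it belongs to a strongly connected component of size ≥ 2 (or has a self-loop).
The vertices on cycles are {1, 2, 3, 4, 6, 7, 8, 9, 10, 11} — 10 in total.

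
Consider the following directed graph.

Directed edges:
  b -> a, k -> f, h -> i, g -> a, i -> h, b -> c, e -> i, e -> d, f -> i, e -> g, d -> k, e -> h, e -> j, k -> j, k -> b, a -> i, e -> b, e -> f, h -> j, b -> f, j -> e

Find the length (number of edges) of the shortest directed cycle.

2

For each vertex v, BFS finds the shortest path from v back to v.
The shortest such closed walk is e → j → e, length 2.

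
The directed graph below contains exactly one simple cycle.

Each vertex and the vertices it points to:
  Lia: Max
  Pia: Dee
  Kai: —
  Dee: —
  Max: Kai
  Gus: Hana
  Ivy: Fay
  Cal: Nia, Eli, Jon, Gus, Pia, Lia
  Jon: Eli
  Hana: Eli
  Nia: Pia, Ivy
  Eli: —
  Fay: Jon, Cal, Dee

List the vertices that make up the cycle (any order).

Cal, Fay, Ivy, Nia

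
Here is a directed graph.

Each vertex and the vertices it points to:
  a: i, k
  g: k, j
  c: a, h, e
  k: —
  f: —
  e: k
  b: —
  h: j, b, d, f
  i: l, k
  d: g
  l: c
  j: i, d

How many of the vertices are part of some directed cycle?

8

A vertex is on a directed cycle iff it belongs to a strongly connected component of size ≥ 2 (or has a self-loop).
The vertices on cycles are {a, c, d, g, h, i, j, l} — 8 in total.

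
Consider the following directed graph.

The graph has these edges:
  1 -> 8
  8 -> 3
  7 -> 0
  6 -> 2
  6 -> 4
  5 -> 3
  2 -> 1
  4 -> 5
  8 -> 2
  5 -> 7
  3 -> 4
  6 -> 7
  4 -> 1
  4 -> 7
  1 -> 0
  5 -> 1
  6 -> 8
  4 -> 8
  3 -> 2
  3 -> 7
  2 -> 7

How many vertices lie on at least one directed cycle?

6

A vertex is on a directed cycle iff it belongs to a strongly connected component of size ≥ 2 (or has a self-loop).
The vertices on cycles are {1, 2, 3, 4, 5, 8} — 6 in total.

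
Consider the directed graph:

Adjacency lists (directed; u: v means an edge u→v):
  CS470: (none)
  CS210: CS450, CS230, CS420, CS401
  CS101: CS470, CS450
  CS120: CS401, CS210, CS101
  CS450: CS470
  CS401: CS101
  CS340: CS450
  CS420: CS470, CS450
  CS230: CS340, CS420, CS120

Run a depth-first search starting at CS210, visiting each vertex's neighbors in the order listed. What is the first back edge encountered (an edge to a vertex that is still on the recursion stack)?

DFS from CS210 (visiting each vertex's neighbors in the order listed); mark gray on enter, black on exit:
CS210 gray
  CS450 gray
    CS470 gray
    CS470 black
  CS450 black
  CS230 gray
    CS340 gray
      CS340→CS450: CS450 black — skip
    CS340 black
    CS420 gray
      CS420→CS470: CS470 black — skip
      CS420→CS450: CS450 black — skip
    CS420 black
    CS120 gray
      CS401 gray
        CS101 gray
          CS101→CS470: CS470 black — skip
          CS101→CS450: CS450 black — skip
        CS101 black
      CS401 black
      CS120→CS210: CS210 is gray → back edge
First back edge: CS120 → CS210.

CS120→CS210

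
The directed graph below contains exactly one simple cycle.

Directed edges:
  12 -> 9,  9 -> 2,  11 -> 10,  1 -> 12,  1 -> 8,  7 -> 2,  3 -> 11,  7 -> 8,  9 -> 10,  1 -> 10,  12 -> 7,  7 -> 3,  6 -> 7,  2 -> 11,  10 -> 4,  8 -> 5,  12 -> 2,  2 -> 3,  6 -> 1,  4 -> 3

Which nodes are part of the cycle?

3, 4, 10, 11

DFS with gray/black marking from 10:
10 gray
  4 gray
    3 gray
      11 gray
        11→10: 10 is gray → back edge
Back edge closes the cycle 10 → 4 → 3 → 11 → 10; its vertices are {3, 4, 10, 11}.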